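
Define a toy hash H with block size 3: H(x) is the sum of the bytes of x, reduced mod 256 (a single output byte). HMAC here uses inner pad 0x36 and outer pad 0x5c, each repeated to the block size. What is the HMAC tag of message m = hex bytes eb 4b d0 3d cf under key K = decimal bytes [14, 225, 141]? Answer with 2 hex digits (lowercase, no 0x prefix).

bc

Key decimal bytes [14, 225, 141] = 0e e1 8d is exactly B = 3 bytes: K' = 0e e1 8d.
K' ⊕ ipad = 38 d7 bb.  K' ⊕ opad = 52 bd d1.
Inner input = (K'⊕ipad) ∥ m = 38 d7 bb ∥ eb 4b d0 3d cf.
Inner hash: sum = 56+215+187+235+75+208+61+207 = 1244; mod 256 = 220 → dc.
Outer input = (K'⊕opad) ∥ inner = 52 bd d1 ∥ dc.
Outer hash (tag): sum = 82+189+209+220 = 700; mod 256 = 188 → bc.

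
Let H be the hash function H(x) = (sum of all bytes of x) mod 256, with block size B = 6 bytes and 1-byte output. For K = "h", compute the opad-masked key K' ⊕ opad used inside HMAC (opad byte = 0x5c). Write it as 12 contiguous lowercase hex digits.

Key "h" = 68 is 1 byte ≤ B = 6; zero-pad to 6 bytes: K' = 68 00 00 00 00 00.
XOR each byte with 0x5c: 68⊕5c=34, 00⊕5c=5c, 00⊕5c=5c, 00⊕5c=5c, 00⊕5c=5c, 00⊕5c=5c.

345c5c5c5c5c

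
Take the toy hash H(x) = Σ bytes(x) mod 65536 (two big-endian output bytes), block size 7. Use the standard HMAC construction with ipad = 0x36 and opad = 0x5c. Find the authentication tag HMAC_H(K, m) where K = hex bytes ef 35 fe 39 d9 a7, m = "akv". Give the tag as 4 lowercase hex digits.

04ae

Key hex bytes ef 35 fe 39 d9 a7 is 6 bytes ≤ B = 7; zero-pad to 7 bytes: K' = ef 35 fe 39 d9 a7 00.
K' ⊕ ipad = d9 03 c8 0f ef 91 36.  K' ⊕ opad = b3 69 a2 65 85 fb 5c.
Inner input = (K'⊕ipad) ∥ m = d9 03 c8 0f ef 91 36 ∥ 61 6b 76.
Inner hash: sum = 217+3+200+15+239+145+54+97+107+118 = 1195 → 04 ab.
Outer input = (K'⊕opad) ∥ inner = b3 69 a2 65 85 fb 5c ∥ 04 ab.
Outer hash (tag): sum = 179+105+162+101+133+251+92+4+171 = 1198 → 04 ae.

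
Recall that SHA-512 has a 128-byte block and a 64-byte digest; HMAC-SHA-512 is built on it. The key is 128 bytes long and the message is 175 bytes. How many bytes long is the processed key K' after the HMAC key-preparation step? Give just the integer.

Key is 128 ≤ 128 bytes, zero-padded: |K'| = 128.

128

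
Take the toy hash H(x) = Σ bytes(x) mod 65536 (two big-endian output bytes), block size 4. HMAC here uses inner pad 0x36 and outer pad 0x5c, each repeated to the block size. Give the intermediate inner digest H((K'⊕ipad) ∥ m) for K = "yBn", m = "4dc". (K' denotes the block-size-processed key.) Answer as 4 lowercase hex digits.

024c

Key "yBn" = 79 42 6e is 3 bytes ≤ B = 4; zero-pad to 4 bytes: K' = 79 42 6e 00.
K' ⊕ ipad = 4f 74 58 36.
Inner input = 4f 74 58 36 ∥ 34 64 63.
Inner hash: sum = 79+116+88+54+52+100+99 = 588 → 02 4c.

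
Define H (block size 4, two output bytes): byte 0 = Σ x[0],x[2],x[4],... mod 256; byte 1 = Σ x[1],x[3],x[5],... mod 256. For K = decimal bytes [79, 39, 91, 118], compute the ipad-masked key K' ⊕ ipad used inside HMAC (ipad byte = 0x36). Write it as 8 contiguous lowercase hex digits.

79116d40

Key decimal bytes [79, 39, 91, 118] = 4f 27 5b 76 is exactly B = 4 bytes: K' = 4f 27 5b 76.
XOR each byte with 0x36: 4f⊕36=79, 27⊕36=11, 5b⊕36=6d, 76⊕36=40.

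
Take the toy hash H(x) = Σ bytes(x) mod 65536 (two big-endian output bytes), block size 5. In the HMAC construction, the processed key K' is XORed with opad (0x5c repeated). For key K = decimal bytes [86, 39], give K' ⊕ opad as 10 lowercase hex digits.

0a7b5c5c5c

Key decimal bytes [86, 39] = 56 27 is 2 bytes ≤ B = 5; zero-pad to 5 bytes: K' = 56 27 00 00 00.
XOR each byte with 0x5c: 56⊕5c=0a, 27⊕5c=7b, 00⊕5c=5c, 00⊕5c=5c, 00⊕5c=5c.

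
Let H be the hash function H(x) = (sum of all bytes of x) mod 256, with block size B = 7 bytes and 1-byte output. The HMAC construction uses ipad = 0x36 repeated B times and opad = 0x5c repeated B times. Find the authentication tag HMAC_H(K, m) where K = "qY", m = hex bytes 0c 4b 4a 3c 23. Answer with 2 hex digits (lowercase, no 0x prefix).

Key "qY" = 71 59 is 2 bytes ≤ B = 7; zero-pad to 7 bytes: K' = 71 59 00 00 00 00 00.
K' ⊕ ipad = 47 6f 36 36 36 36 36.  K' ⊕ opad = 2d 05 5c 5c 5c 5c 5c.
Inner input = (K'⊕ipad) ∥ m = 47 6f 36 36 36 36 36 ∥ 0c 4b 4a 3c 23.
Inner hash: sum = 71+111+54+54+54+54+54+12+75+74+60+35 = 708; mod 256 = 196 → c4.
Outer input = (K'⊕opad) ∥ inner = 2d 05 5c 5c 5c 5c 5c ∥ c4.
Outer hash (tag): sum = 45+5+92+92+92+92+92+196 = 706; mod 256 = 194 → c2.

c2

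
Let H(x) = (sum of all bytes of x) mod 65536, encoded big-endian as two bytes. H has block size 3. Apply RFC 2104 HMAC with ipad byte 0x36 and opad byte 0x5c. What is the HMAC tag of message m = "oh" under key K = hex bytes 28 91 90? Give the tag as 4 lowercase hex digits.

0251

Key hex bytes 28 91 90 is exactly B = 3 bytes: K' = 28 91 90.
K' ⊕ ipad = 1e a7 a6.  K' ⊕ opad = 74 cd cc.
Inner input = (K'⊕ipad) ∥ m = 1e a7 a6 ∥ 6f 68.
Inner hash: sum = 30+167+166+111+104 = 578 → 02 42.
Outer input = (K'⊕opad) ∥ inner = 74 cd cc ∥ 02 42.
Outer hash (tag): sum = 116+205+204+2+66 = 593 → 02 51.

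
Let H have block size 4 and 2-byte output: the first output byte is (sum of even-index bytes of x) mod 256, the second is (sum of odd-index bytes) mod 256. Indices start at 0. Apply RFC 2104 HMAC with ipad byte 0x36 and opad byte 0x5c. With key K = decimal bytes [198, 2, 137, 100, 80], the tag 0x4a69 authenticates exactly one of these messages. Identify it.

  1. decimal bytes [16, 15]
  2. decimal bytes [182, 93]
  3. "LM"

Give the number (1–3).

3

Key decimal bytes [198, 2, 137, 100, 80] = c6 02 89 64 50 is 5 bytes > B = 4, so hash it first: H(key) = 9f 66, then zero-pad to 4 bytes: K' = 9f 66 00 00.
K' ⊕ ipad = a9 50 36 36; K' ⊕ opad = c3 3a 5c 5c.
m1: inner = H(a9 50 36 36 10 0f) = ef 95; tag = H(c3 3a 5c 5c ef 95) = 0e2b
m2: inner = H(a9 50 36 36 b6 5d) = 95 e3; tag = H(c3 3a 5c 5c 95 e3) = b479
m3: inner = H(a9 50 36 36 4c 4d) = 2b d3; tag = H(c3 3a 5c 5c 2b d3) = 4a69 ← matches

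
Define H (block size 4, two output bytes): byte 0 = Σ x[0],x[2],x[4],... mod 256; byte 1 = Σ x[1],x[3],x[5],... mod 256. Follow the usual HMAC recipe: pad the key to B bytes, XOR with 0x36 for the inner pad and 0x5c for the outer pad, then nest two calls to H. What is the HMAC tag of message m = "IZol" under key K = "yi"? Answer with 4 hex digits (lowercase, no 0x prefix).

beec

Key "yi" = 79 69 is 2 bytes ≤ B = 4; zero-pad to 4 bytes: K' = 79 69 00 00.
K' ⊕ ipad = 4f 5f 36 36.  K' ⊕ opad = 25 35 5c 5c.
Inner input = (K'⊕ipad) ∥ m = 4f 5f 36 36 ∥ 49 5a 6f 6c.
Inner hash: even-index sum = 317 mod 256 = 61; odd-index sum = 347 mod 256 = 91 → 3d 5b.
Outer input = (K'⊕opad) ∥ inner = 25 35 5c 5c ∥ 3d 5b.
Outer hash (tag): even-index sum = 190 mod 256 = 190; odd-index sum = 236 mod 256 = 236 → be ec.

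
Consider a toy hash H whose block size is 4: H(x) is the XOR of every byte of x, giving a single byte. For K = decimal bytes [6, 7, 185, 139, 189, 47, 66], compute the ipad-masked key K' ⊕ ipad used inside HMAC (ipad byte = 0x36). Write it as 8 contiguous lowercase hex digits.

Key decimal bytes [6, 7, 185, 139, 189, 47, 66] = 06 07 b9 8b bd 2f 42 is 7 bytes > B = 4, so hash it first: H(key) = e3, then zero-pad to 4 bytes: K' = e3 00 00 00.
XOR each byte with 0x36: e3⊕36=d5, 00⊕36=36, 00⊕36=36, 00⊕36=36.

d5363636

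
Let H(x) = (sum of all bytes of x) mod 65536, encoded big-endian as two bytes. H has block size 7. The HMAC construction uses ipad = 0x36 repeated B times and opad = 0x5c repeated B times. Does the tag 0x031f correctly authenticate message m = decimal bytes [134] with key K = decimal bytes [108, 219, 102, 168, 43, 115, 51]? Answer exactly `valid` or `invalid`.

Key decimal bytes [108, 219, 102, 168, 43, 115, 51] = 6c db 66 a8 2b 73 33 is exactly B = 7 bytes: K' = 6c db 66 a8 2b 73 33.
K' ⊕ ipad = 5a ed 50 9e 1d 45 05; K' ⊕ opad = 30 87 3a f4 77 2f 6f.
Inner hash: sum = 90+237+80+158+29+69+5+134 = 802 → 03 22.
Outer hash (recomputed tag): sum = 48+135+58+244+119+47+111+3+34 = 799 → 03 1f.
Recomputed tag = 031f; claimed = 031f → match.

valid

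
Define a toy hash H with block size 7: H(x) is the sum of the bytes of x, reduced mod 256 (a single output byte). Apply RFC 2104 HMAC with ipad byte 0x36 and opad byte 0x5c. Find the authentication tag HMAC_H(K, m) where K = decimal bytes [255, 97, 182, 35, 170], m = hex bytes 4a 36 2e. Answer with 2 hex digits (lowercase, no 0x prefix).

Key decimal bytes [255, 97, 182, 35, 170] = ff 61 b6 23 aa is 5 bytes ≤ B = 7; zero-pad to 7 bytes: K' = ff 61 b6 23 aa 00 00.
K' ⊕ ipad = c9 57 80 15 9c 36 36.  K' ⊕ opad = a3 3d ea 7f f6 5c 5c.
Inner input = (K'⊕ipad) ∥ m = c9 57 80 15 9c 36 36 ∥ 4a 36 2e.
Inner hash: sum = 201+87+128+21+156+54+54+74+54+46 = 875; mod 256 = 107 → 6b.
Outer input = (K'⊕opad) ∥ inner = a3 3d ea 7f f6 5c 5c ∥ 6b.
Outer hash (tag): sum = 163+61+234+127+246+92+92+107 = 1122; mod 256 = 98 → 62.

62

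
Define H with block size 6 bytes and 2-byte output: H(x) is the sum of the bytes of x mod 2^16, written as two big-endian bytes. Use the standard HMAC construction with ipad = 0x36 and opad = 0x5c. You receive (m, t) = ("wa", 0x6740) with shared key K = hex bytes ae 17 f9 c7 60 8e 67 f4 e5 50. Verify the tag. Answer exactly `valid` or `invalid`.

invalid

Key hex bytes ae 17 f9 c7 60 8e 67 f4 e5 50 is 10 bytes > B = 6, so hash it first: H(key) = 06 03, then zero-pad to 6 bytes: K' = 06 03 00 00 00 00.
K' ⊕ ipad = 30 35 36 36 36 36; K' ⊕ opad = 5a 5f 5c 5c 5c 5c.
Inner hash: sum = 48+53+54+54+54+54+119+97 = 533 → 02 15.
Outer hash (recomputed tag): sum = 90+95+92+92+92+92+2+21 = 576 → 02 40.
Recomputed tag = 0240; claimed = 6740 → mismatch.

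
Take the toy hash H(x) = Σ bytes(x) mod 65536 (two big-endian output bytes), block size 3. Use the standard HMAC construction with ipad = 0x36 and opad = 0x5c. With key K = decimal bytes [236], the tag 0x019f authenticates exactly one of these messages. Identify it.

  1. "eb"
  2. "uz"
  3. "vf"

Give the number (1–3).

2

Key decimal bytes [236] = ec is 1 byte ≤ B = 3; zero-pad to 3 bytes: K' = ec 00 00.
K' ⊕ ipad = da 36 36; K' ⊕ opad = b0 5c 5c.
m1: inner = H(da 36 36 65 62) = 02 0d; tag = H(b0 5c 5c 02 0d) = 0177
m2: inner = H(da 36 36 75 7a) = 02 35; tag = H(b0 5c 5c 02 35) = 019f ← matches
m3: inner = H(da 36 36 76 66) = 02 22; tag = H(b0 5c 5c 02 22) = 018c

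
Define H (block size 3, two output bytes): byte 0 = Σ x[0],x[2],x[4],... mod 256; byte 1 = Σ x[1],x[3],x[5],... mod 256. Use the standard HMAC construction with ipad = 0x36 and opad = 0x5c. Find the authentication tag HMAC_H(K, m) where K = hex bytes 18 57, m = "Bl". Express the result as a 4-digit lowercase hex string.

Key hex bytes 18 57 is 2 bytes ≤ B = 3; zero-pad to 3 bytes: K' = 18 57 00.
K' ⊕ ipad = 2e 61 36.  K' ⊕ opad = 44 0b 5c.
Inner input = (K'⊕ipad) ∥ m = 2e 61 36 ∥ 42 6c.
Inner hash: even-index sum = 208 mod 256 = 208; odd-index sum = 163 mod 256 = 163 → d0 a3.
Outer input = (K'⊕opad) ∥ inner = 44 0b 5c ∥ d0 a3.
Outer hash (tag): even-index sum = 323 mod 256 = 67; odd-index sum = 219 mod 256 = 219 → 43 db.

43db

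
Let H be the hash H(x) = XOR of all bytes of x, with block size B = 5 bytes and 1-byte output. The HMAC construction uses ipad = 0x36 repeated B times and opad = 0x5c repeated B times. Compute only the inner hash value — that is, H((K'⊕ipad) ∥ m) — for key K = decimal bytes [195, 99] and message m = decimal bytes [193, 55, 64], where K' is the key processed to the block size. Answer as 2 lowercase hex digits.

20

Key decimal bytes [195, 99] = c3 63 is 2 bytes ≤ B = 5; zero-pad to 5 bytes: K' = c3 63 00 00 00.
K' ⊕ ipad = f5 55 36 36 36.
Inner input = f5 55 36 36 36 ∥ c1 37 40.
Inner hash: XOR f5⊕55⊕36⊕36⊕36⊕c1⊕37⊕40 = 20.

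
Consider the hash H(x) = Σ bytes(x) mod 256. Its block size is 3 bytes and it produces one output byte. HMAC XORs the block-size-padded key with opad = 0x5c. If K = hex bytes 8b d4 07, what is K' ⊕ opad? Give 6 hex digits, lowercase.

d7885b

Key hex bytes 8b d4 07 is exactly B = 3 bytes: K' = 8b d4 07.
XOR each byte with 0x5c: 8b⊕5c=d7, d4⊕5c=88, 07⊕5c=5b.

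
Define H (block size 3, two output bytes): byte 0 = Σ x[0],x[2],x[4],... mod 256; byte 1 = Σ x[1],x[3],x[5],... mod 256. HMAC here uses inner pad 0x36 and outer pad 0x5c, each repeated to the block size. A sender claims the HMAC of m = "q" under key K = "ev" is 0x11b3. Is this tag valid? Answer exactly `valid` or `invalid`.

invalid

Key "ev" = 65 76 is 2 bytes ≤ B = 3; zero-pad to 3 bytes: K' = 65 76 00.
K' ⊕ ipad = 53 40 36; K' ⊕ opad = 39 2a 5c.
Inner hash: even-index sum = 137 mod 256 = 137; odd-index sum = 177 mod 256 = 177 → 89 b1.
Outer hash (recomputed tag): even-index sum = 326 mod 256 = 70; odd-index sum = 179 mod 256 = 179 → 46 b3.
Recomputed tag = 46b3; claimed = 11b3 → mismatch.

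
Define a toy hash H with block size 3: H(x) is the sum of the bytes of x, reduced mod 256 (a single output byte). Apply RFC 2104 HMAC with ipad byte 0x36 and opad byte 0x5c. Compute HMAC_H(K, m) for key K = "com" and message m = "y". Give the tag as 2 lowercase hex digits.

25

Key "com" = 63 6f 6d is exactly B = 3 bytes: K' = 63 6f 6d.
K' ⊕ ipad = 55 59 5b.  K' ⊕ opad = 3f 33 31.
Inner input = (K'⊕ipad) ∥ m = 55 59 5b ∥ 79.
Inner hash: sum = 85+89+91+121 = 386; mod 256 = 130 → 82.
Outer input = (K'⊕opad) ∥ inner = 3f 33 31 ∥ 82.
Outer hash (tag): sum = 63+51+49+130 = 293; mod 256 = 37 → 25.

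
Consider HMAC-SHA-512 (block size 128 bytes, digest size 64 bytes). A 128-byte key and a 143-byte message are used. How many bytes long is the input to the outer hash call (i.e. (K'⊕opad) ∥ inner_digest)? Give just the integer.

192

Key is 128 ≤ 128 bytes, zero-padded: |K'| = 128.
Outer input = (K'⊕opad) ∥ H(inner) → 128 + 64 = 192 bytes.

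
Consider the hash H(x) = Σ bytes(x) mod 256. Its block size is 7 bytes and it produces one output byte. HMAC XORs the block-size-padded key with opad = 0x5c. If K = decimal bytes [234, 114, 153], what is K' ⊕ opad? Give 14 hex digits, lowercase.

Key decimal bytes [234, 114, 153] = ea 72 99 is 3 bytes ≤ B = 7; zero-pad to 7 bytes: K' = ea 72 99 00 00 00 00.
XOR each byte with 0x5c: ea⊕5c=b6, 72⊕5c=2e, 99⊕5c=c5, 00⊕5c=5c, 00⊕5c=5c, 00⊕5c=5c, 00⊕5c=5c.

b62ec55c5c5c5c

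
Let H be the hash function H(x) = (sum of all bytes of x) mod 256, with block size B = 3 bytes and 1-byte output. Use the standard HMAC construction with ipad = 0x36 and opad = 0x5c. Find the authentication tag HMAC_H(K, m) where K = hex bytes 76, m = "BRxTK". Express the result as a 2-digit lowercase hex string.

39

Key hex bytes 76 is 1 byte ≤ B = 3; zero-pad to 3 bytes: K' = 76 00 00.
K' ⊕ ipad = 40 36 36.  K' ⊕ opad = 2a 5c 5c.
Inner input = (K'⊕ipad) ∥ m = 40 36 36 ∥ 42 52 78 54 4b.
Inner hash: sum = 64+54+54+66+82+120+84+75 = 599; mod 256 = 87 → 57.
Outer input = (K'⊕opad) ∥ inner = 2a 5c 5c ∥ 57.
Outer hash (tag): sum = 42+92+92+87 = 313; mod 256 = 57 → 39.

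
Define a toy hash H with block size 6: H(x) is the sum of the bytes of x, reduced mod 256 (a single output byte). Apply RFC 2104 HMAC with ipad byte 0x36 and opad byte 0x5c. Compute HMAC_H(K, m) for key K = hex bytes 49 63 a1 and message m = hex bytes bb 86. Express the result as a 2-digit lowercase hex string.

b3

Key hex bytes 49 63 a1 is 3 bytes ≤ B = 6; zero-pad to 6 bytes: K' = 49 63 a1 00 00 00.
K' ⊕ ipad = 7f 55 97 36 36 36.  K' ⊕ opad = 15 3f fd 5c 5c 5c.
Inner input = (K'⊕ipad) ∥ m = 7f 55 97 36 36 36 ∥ bb 86.
Inner hash: sum = 127+85+151+54+54+54+187+134 = 846; mod 256 = 78 → 4e.
Outer input = (K'⊕opad) ∥ inner = 15 3f fd 5c 5c 5c ∥ 4e.
Outer hash (tag): sum = 21+63+253+92+92+92+78 = 691; mod 256 = 179 → b3.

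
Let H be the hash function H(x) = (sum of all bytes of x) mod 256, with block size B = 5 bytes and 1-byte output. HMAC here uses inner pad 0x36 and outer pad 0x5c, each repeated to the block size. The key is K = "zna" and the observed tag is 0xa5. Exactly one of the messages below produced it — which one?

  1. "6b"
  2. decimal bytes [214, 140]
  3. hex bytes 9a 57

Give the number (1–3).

3

Key "zna" = 7a 6e 61 is 3 bytes ≤ B = 5; zero-pad to 5 bytes: K' = 7a 6e 61 00 00.
K' ⊕ ipad = 4c 58 57 36 36; K' ⊕ opad = 26 32 3d 5c 5c.
m1: inner = H(4c 58 57 36 36 36 62) = ff; tag = H(26 32 3d 5c 5c ff) = 4c
m2: inner = H(4c 58 57 36 36 d6 8c) = c9; tag = H(26 32 3d 5c 5c c9) = 16
m3: inner = H(4c 58 57 36 36 9a 57) = 58; tag = H(26 32 3d 5c 5c 58) = a5 ← matches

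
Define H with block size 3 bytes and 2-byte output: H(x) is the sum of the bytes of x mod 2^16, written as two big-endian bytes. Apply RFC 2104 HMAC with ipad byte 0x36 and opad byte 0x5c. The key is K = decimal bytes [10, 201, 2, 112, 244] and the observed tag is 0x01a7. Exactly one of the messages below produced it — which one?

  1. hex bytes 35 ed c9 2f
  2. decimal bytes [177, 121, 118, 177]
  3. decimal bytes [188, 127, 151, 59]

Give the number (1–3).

Key decimal bytes [10, 201, 2, 112, 244] = 0a c9 02 70 f4 is 5 bytes > B = 3, so hash it first: H(key) = 02 39, then zero-pad to 3 bytes: K' = 02 39 00.
K' ⊕ ipad = 34 0f 36; K' ⊕ opad = 5e 65 5c.
m1: inner = H(34 0f 36 35 ed c9 2f) = 02 93; tag = H(5e 65 5c 02 93) = 01b4
m2: inner = H(34 0f 36 b1 79 76 b1) = 02 ca; tag = H(5e 65 5c 02 ca) = 01eb
m3: inner = H(34 0f 36 bc 7f 97 3b) = 02 86; tag = H(5e 65 5c 02 86) = 01a7 ← matches

3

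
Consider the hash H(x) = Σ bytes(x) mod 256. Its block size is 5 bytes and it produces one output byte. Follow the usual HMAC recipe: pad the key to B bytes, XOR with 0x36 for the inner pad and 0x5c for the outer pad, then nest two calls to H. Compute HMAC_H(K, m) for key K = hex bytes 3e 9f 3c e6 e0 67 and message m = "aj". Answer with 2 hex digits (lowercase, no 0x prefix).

Key hex bytes 3e 9f 3c e6 e0 67 is 6 bytes > B = 5, so hash it first: H(key) = 46, then zero-pad to 5 bytes: K' = 46 00 00 00 00.
K' ⊕ ipad = 70 36 36 36 36.  K' ⊕ opad = 1a 5c 5c 5c 5c.
Inner input = (K'⊕ipad) ∥ m = 70 36 36 36 36 ∥ 61 6a.
Inner hash: sum = 112+54+54+54+54+97+106 = 531; mod 256 = 19 → 13.
Outer input = (K'⊕opad) ∥ inner = 1a 5c 5c 5c 5c ∥ 13.
Outer hash (tag): sum = 26+92+92+92+92+19 = 413; mod 256 = 157 → 9d.

9d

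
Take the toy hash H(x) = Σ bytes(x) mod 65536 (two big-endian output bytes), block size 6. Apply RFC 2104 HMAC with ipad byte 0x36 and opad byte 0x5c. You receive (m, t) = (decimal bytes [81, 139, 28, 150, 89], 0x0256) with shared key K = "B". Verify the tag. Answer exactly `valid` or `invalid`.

valid

Key "B" = 42 is 1 byte ≤ B = 6; zero-pad to 6 bytes: K' = 42 00 00 00 00 00.
K' ⊕ ipad = 74 36 36 36 36 36; K' ⊕ opad = 1e 5c 5c 5c 5c 5c.
Inner hash: sum = 116+54+54+54+54+54+81+139+28+150+89 = 873 → 03 69.
Outer hash (recomputed tag): sum = 30+92+92+92+92+92+3+105 = 598 → 02 56.
Recomputed tag = 0256; claimed = 0256 → match.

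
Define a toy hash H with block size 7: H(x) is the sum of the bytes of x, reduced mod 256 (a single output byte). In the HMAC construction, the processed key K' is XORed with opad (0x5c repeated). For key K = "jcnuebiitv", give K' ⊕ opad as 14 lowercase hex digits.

6f5c5c5c5c5c5c

Key "jcnuebiitv" = 6a 63 6e 75 65 62 69 69 74 76 is 10 bytes > B = 7, so hash it first: H(key) = 33, then zero-pad to 7 bytes: K' = 33 00 00 00 00 00 00.
XOR each byte with 0x5c: 33⊕5c=6f, 00⊕5c=5c, 00⊕5c=5c, 00⊕5c=5c, 00⊕5c=5c, 00⊕5c=5c, 00⊕5c=5c.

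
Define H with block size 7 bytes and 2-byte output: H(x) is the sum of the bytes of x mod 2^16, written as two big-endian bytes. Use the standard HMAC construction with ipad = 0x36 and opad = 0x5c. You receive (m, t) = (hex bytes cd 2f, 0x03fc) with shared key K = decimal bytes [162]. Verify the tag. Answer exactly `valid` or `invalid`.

valid

Key decimal bytes [162] = a2 is 1 byte ≤ B = 7; zero-pad to 7 bytes: K' = a2 00 00 00 00 00 00.
K' ⊕ ipad = 94 36 36 36 36 36 36; K' ⊕ opad = fe 5c 5c 5c 5c 5c 5c.
Inner hash: sum = 148+54+54+54+54+54+54+205+47 = 724 → 02 d4.
Outer hash (recomputed tag): sum = 254+92+92+92+92+92+92+2+212 = 1020 → 03 fc.
Recomputed tag = 03fc; claimed = 03fc → match.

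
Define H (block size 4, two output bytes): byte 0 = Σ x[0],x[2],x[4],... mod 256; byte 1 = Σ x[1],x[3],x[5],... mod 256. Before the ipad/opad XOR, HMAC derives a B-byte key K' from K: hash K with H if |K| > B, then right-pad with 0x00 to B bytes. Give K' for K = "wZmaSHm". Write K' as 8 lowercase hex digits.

|K| = 7 > B = 4, so first hash the key.
H(K): even-index sum = 420 mod 256 = 164; odd-index sum = 259 mod 256 = 3 → a4 03.
Zero-pad H(K) = a4 03 to 4 bytes: K' = a4 03 00 00.

a4030000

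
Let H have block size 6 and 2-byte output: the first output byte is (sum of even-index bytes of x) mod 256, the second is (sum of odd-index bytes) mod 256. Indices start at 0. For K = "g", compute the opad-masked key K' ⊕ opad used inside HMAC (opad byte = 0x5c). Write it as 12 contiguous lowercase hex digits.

3b5c5c5c5c5c

Key "g" = 67 is 1 byte ≤ B = 6; zero-pad to 6 bytes: K' = 67 00 00 00 00 00.
XOR each byte with 0x5c: 67⊕5c=3b, 00⊕5c=5c, 00⊕5c=5c, 00⊕5c=5c, 00⊕5c=5c, 00⊕5c=5c.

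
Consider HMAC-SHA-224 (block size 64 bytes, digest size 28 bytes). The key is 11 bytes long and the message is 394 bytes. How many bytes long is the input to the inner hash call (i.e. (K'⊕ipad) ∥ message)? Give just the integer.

458

Key is 11 ≤ 64 bytes, zero-padded: |K'| = 64.
Inner input = (K'⊕ipad) ∥ m → 64 + 394 = 458 bytes.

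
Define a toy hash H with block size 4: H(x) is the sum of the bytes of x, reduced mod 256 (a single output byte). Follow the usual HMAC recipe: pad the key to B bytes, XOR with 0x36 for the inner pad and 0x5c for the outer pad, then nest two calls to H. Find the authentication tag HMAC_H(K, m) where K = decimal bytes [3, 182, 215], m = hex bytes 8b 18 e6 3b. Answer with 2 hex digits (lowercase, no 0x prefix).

c0

Key decimal bytes [3, 182, 215] = 03 b6 d7 is 3 bytes ≤ B = 4; zero-pad to 4 bytes: K' = 03 b6 d7 00.
K' ⊕ ipad = 35 80 e1 36.  K' ⊕ opad = 5f ea 8b 5c.
Inner input = (K'⊕ipad) ∥ m = 35 80 e1 36 ∥ 8b 18 e6 3b.
Inner hash: sum = 53+128+225+54+139+24+230+59 = 912; mod 256 = 144 → 90.
Outer input = (K'⊕opad) ∥ inner = 5f ea 8b 5c ∥ 90.
Outer hash (tag): sum = 95+234+139+92+144 = 704; mod 256 = 192 → c0.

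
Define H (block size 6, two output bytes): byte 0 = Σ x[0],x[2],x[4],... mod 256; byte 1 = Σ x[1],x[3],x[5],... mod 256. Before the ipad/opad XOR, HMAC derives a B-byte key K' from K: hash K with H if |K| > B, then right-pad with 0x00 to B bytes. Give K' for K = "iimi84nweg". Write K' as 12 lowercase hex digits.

|K| = 10 > B = 6, so first hash the key.
H(K): even-index sum = 481 mod 256 = 225; odd-index sum = 484 mod 256 = 228 → e1 e4.
Zero-pad H(K) = e1 e4 to 6 bytes: K' = e1 e4 00 00 00 00.

e1e400000000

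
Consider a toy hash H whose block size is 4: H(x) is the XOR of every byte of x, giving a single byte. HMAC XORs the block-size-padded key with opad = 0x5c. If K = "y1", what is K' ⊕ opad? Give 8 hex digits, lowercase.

Key "y1" = 79 31 is 2 bytes ≤ B = 4; zero-pad to 4 bytes: K' = 79 31 00 00.
XOR each byte with 0x5c: 79⊕5c=25, 31⊕5c=6d, 00⊕5c=5c, 00⊕5c=5c.

256d5c5c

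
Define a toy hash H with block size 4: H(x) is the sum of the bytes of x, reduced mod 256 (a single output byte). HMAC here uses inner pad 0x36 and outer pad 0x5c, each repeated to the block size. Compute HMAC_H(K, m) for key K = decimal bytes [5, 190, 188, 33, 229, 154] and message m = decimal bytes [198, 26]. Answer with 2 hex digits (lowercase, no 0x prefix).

Key decimal bytes [5, 190, 188, 33, 229, 154] = 05 be bc 21 e5 9a is 6 bytes > B = 4, so hash it first: H(key) = 1f, then zero-pad to 4 bytes: K' = 1f 00 00 00.
K' ⊕ ipad = 29 36 36 36.  K' ⊕ opad = 43 5c 5c 5c.
Inner input = (K'⊕ipad) ∥ m = 29 36 36 36 ∥ c6 1a.
Inner hash: sum = 41+54+54+54+198+26 = 427; mod 256 = 171 → ab.
Outer input = (K'⊕opad) ∥ inner = 43 5c 5c 5c ∥ ab.
Outer hash (tag): sum = 67+92+92+92+171 = 514; mod 256 = 2 → 02.

02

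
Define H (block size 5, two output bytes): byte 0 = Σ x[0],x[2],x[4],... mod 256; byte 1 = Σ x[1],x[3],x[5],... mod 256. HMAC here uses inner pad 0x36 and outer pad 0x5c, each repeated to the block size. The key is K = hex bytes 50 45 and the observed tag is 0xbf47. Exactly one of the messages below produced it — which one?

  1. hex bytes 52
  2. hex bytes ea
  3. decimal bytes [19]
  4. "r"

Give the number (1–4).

1

Key hex bytes 50 45 is 2 bytes ≤ B = 5; zero-pad to 5 bytes: K' = 50 45 00 00 00.
K' ⊕ ipad = 66 73 36 36 36; K' ⊕ opad = 0c 19 5c 5c 5c.
m1: inner = H(66 73 36 36 36 52) = d2 fb; tag = H(0c 19 5c 5c 5c d2 fb) = bf47 ← matches
m2: inner = H(66 73 36 36 36 ea) = d2 93; tag = H(0c 19 5c 5c 5c d2 93) = 5747
m3: inner = H(66 73 36 36 36 13) = d2 bc; tag = H(0c 19 5c 5c 5c d2 bc) = 8047
m4: inner = H(66 73 36 36 36 72) = d2 1b; tag = H(0c 19 5c 5c 5c d2 1b) = df47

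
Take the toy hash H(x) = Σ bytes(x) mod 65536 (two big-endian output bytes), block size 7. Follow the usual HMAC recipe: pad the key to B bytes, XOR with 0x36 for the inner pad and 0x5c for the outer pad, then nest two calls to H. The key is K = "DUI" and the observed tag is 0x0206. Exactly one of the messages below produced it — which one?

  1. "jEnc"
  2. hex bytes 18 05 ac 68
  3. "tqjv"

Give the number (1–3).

2

Key "DUI" = 44 55 49 is 3 bytes ≤ B = 7; zero-pad to 7 bytes: K' = 44 55 49 00 00 00 00.
K' ⊕ ipad = 72 63 7f 36 36 36 36; K' ⊕ opad = 18 09 15 5c 5c 5c 5c.
m1: inner = H(72 63 7f 36 36 36 36 6a 45 6e 63) = 03 ac; tag = H(18 09 15 5c 5c 5c 5c 03 ac) = 0255
m2: inner = H(72 63 7f 36 36 36 36 18 05 ac 68) = 03 5d; tag = H(18 09 15 5c 5c 5c 5c 03 5d) = 0206 ← matches
m3: inner = H(72 63 7f 36 36 36 36 74 71 6a 76) = 03 f1; tag = H(18 09 15 5c 5c 5c 5c 03 f1) = 029a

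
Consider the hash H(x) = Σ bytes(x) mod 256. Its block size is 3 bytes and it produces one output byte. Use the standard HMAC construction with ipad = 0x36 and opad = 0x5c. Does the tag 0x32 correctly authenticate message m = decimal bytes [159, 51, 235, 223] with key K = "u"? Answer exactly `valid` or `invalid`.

Key "u" = 75 is 1 byte ≤ B = 3; zero-pad to 3 bytes: K' = 75 00 00.
K' ⊕ ipad = 43 36 36; K' ⊕ opad = 29 5c 5c.
Inner hash: sum = 67+54+54+159+51+235+223 = 843; mod 256 = 75 → 4b.
Outer hash (recomputed tag): sum = 41+92+92+75 = 300; mod 256 = 44 → 2c.
Recomputed tag = 2c; claimed = 32 → mismatch.

invalid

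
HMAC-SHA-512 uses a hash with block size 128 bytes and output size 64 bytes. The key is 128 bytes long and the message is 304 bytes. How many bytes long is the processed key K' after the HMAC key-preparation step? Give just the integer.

128

Key is 128 ≤ 128 bytes, zero-padded: |K'| = 128.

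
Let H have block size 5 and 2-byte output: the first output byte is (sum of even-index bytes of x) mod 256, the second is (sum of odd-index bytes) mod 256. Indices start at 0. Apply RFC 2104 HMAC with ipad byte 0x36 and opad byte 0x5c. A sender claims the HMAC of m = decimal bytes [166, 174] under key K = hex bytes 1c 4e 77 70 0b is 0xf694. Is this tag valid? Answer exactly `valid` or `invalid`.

invalid

Key hex bytes 1c 4e 77 70 0b is exactly B = 5 bytes: K' = 1c 4e 77 70 0b.
K' ⊕ ipad = 2a 78 41 46 3d; K' ⊕ opad = 40 12 2b 2c 57.
Inner hash: even-index sum = 342 mod 256 = 86; odd-index sum = 356 mod 256 = 100 → 56 64.
Outer hash (recomputed tag): even-index sum = 294 mod 256 = 38; odd-index sum = 148 mod 256 = 148 → 26 94.
Recomputed tag = 2694; claimed = f694 → mismatch.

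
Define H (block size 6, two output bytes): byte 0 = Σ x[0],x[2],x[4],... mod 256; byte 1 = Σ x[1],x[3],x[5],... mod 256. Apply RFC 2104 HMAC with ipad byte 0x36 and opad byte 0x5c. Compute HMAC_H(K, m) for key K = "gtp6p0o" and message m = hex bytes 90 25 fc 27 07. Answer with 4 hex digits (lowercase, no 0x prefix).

Key "gtp6p0o" = 67 74 70 36 70 30 6f is 7 bytes > B = 6, so hash it first: H(key) = b6 da, then zero-pad to 6 bytes: K' = b6 da 00 00 00 00.
K' ⊕ ipad = 80 ec 36 36 36 36.  K' ⊕ opad = ea 86 5c 5c 5c 5c.
Inner input = (K'⊕ipad) ∥ m = 80 ec 36 36 36 36 ∥ 90 25 fc 27 07.
Inner hash: even-index sum = 639 mod 256 = 127; odd-index sum = 420 mod 256 = 164 → 7f a4.
Outer input = (K'⊕opad) ∥ inner = ea 86 5c 5c 5c 5c ∥ 7f a4.
Outer hash (tag): even-index sum = 545 mod 256 = 33; odd-index sum = 482 mod 256 = 226 → 21 e2.

21e2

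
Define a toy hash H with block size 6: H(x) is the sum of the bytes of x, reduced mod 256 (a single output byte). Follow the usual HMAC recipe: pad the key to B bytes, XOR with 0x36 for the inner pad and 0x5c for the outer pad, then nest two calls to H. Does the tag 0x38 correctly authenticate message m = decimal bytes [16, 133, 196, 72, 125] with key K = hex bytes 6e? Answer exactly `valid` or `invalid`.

invalid

Key hex bytes 6e is 1 byte ≤ B = 6; zero-pad to 6 bytes: K' = 6e 00 00 00 00 00.
K' ⊕ ipad = 58 36 36 36 36 36; K' ⊕ opad = 32 5c 5c 5c 5c 5c.
Inner hash: sum = 88+54+54+54+54+54+16+133+196+72+125 = 900; mod 256 = 132 → 84.
Outer hash (recomputed tag): sum = 50+92+92+92+92+92+132 = 642; mod 256 = 130 → 82.
Recomputed tag = 82; claimed = 38 → mismatch.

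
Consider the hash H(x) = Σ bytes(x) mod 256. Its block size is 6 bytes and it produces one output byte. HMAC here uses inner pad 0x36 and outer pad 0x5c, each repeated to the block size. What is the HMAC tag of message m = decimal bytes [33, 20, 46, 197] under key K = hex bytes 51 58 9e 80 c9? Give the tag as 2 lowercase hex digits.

Key hex bytes 51 58 9e 80 c9 is 5 bytes ≤ B = 6; zero-pad to 6 bytes: K' = 51 58 9e 80 c9 00.
K' ⊕ ipad = 67 6e a8 b6 ff 36.  K' ⊕ opad = 0d 04 c2 dc 95 5c.
Inner input = (K'⊕ipad) ∥ m = 67 6e a8 b6 ff 36 ∥ 21 14 2e c5.
Inner hash: sum = 103+110+168+182+255+54+33+20+46+197 = 1168; mod 256 = 144 → 90.
Outer input = (K'⊕opad) ∥ inner = 0d 04 c2 dc 95 5c ∥ 90.
Outer hash (tag): sum = 13+4+194+220+149+92+144 = 816; mod 256 = 48 → 30.

30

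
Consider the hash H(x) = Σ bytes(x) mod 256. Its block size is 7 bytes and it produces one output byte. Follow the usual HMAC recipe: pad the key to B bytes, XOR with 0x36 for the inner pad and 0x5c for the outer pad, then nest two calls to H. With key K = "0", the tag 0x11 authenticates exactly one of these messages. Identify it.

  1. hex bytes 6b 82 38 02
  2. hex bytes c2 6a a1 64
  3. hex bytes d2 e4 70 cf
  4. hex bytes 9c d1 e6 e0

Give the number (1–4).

4

Key "0" = 30 is 1 byte ≤ B = 7; zero-pad to 7 bytes: K' = 30 00 00 00 00 00 00.
K' ⊕ ipad = 06 36 36 36 36 36 36; K' ⊕ opad = 6c 5c 5c 5c 5c 5c 5c.
m1: inner = H(06 36 36 36 36 36 36 6b 82 38 02) = 71; tag = H(6c 5c 5c 5c 5c 5c 5c 71) = 05
m2: inner = H(06 36 36 36 36 36 36 c2 6a a1 64) = 7b; tag = H(6c 5c 5c 5c 5c 5c 5c 7b) = 0f
m3: inner = H(06 36 36 36 36 36 36 d2 e4 70 cf) = 3f; tag = H(6c 5c 5c 5c 5c 5c 5c 3f) = d3
m4: inner = H(06 36 36 36 36 36 36 9c d1 e6 e0) = 7d; tag = H(6c 5c 5c 5c 5c 5c 5c 7d) = 11 ← matches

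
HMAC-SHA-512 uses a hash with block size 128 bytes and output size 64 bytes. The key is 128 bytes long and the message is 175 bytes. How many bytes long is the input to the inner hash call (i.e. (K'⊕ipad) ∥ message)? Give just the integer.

303

Key is 128 ≤ 128 bytes, zero-padded: |K'| = 128.
Inner input = (K'⊕ipad) ∥ m → 128 + 175 = 303 bytes.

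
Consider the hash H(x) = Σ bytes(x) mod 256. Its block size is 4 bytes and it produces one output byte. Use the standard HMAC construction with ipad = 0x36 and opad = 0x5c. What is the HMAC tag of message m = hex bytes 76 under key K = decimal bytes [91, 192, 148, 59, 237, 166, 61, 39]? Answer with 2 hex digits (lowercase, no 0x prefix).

Key decimal bytes [91, 192, 148, 59, 237, 166, 61, 39] = 5b c0 94 3b ed a6 3d 27 is 8 bytes > B = 4, so hash it first: H(key) = e1, then zero-pad to 4 bytes: K' = e1 00 00 00.
K' ⊕ ipad = d7 36 36 36.  K' ⊕ opad = bd 5c 5c 5c.
Inner input = (K'⊕ipad) ∥ m = d7 36 36 36 ∥ 76.
Inner hash: sum = 215+54+54+54+118 = 495; mod 256 = 239 → ef.
Outer input = (K'⊕opad) ∥ inner = bd 5c 5c 5c ∥ ef.
Outer hash (tag): sum = 189+92+92+92+239 = 704; mod 256 = 192 → c0.

c0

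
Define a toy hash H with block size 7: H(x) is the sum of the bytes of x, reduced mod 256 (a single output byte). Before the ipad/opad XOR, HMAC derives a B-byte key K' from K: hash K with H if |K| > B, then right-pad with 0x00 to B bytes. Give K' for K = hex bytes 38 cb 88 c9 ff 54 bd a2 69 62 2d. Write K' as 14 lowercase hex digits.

fe000000000000

|K| = 11 > B = 7, so first hash the key.
H(K): sum = 56+203+136+201+255+84+189+162+105+98+45 = 1534; mod 256 = 254 → fe.
Zero-pad H(K) = fe to 7 bytes: K' = fe 00 00 00 00 00 00.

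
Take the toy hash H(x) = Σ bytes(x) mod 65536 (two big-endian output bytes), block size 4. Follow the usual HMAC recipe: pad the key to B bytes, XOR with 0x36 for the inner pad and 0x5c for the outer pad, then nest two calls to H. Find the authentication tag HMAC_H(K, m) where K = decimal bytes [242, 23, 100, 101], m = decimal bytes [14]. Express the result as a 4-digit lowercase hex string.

Key decimal bytes [242, 23, 100, 101] = f2 17 64 65 is exactly B = 4 bytes: K' = f2 17 64 65.
K' ⊕ ipad = c4 21 52 53.  K' ⊕ opad = ae 4b 38 39.
Inner input = (K'⊕ipad) ∥ m = c4 21 52 53 ∥ 0e.
Inner hash: sum = 196+33+82+83+14 = 408 → 01 98.
Outer input = (K'⊕opad) ∥ inner = ae 4b 38 39 ∥ 01 98.
Outer hash (tag): sum = 174+75+56+57+1+152 = 515 → 02 03.

0203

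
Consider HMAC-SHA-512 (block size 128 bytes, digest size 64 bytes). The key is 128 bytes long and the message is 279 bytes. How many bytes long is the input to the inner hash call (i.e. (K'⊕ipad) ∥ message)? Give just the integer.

407

Key is 128 ≤ 128 bytes, zero-padded: |K'| = 128.
Inner input = (K'⊕ipad) ∥ m → 128 + 279 = 407 bytes.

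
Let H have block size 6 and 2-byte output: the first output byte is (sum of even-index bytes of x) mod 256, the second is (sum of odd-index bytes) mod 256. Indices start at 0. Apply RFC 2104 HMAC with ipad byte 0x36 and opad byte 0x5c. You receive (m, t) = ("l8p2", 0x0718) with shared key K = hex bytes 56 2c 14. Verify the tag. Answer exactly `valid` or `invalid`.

invalid

Key hex bytes 56 2c 14 is 3 bytes ≤ B = 6; zero-pad to 6 bytes: K' = 56 2c 14 00 00 00.
K' ⊕ ipad = 60 1a 22 36 36 36; K' ⊕ opad = 0a 70 48 5c 5c 5c.
Inner hash: even-index sum = 404 mod 256 = 148; odd-index sum = 240 mod 256 = 240 → 94 f0.
Outer hash (recomputed tag): even-index sum = 322 mod 256 = 66; odd-index sum = 536 mod 256 = 24 → 42 18.
Recomputed tag = 4218; claimed = 0718 → mismatch.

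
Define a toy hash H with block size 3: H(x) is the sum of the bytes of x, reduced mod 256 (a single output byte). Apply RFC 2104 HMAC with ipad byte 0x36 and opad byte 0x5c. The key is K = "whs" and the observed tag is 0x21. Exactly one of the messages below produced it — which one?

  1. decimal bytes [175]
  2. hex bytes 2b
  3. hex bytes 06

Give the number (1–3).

1

Key "whs" = 77 68 73 is exactly B = 3 bytes: K' = 77 68 73.
K' ⊕ ipad = 41 5e 45; K' ⊕ opad = 2b 34 2f.
m1: inner = H(41 5e 45 af) = 93; tag = H(2b 34 2f 93) = 21 ← matches
m2: inner = H(41 5e 45 2b) = 0f; tag = H(2b 34 2f 0f) = 9d
m3: inner = H(41 5e 45 06) = ea; tag = H(2b 34 2f ea) = 78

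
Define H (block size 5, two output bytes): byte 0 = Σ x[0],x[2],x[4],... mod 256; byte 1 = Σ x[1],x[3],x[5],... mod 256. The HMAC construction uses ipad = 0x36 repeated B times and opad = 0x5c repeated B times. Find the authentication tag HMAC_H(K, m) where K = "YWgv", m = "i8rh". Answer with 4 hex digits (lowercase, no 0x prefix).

Key "YWgv" = 59 57 67 76 is 4 bytes ≤ B = 5; zero-pad to 5 bytes: K' = 59 57 67 76 00.
K' ⊕ ipad = 6f 61 51 40 36.  K' ⊕ opad = 05 0b 3b 2a 5c.
Inner input = (K'⊕ipad) ∥ m = 6f 61 51 40 36 ∥ 69 38 72 68.
Inner hash: even-index sum = 406 mod 256 = 150; odd-index sum = 380 mod 256 = 124 → 96 7c.
Outer input = (K'⊕opad) ∥ inner = 05 0b 3b 2a 5c ∥ 96 7c.
Outer hash (tag): even-index sum = 280 mod 256 = 24; odd-index sum = 203 mod 256 = 203 → 18 cb.

18cb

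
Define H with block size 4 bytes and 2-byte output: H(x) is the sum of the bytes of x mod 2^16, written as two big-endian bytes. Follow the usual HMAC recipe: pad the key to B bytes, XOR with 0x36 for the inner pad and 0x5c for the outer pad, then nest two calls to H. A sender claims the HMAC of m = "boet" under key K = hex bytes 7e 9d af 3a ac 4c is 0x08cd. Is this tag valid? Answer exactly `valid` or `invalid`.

invalid

Key hex bytes 7e 9d af 3a ac 4c is 6 bytes > B = 4, so hash it first: H(key) = 02 fc, then zero-pad to 4 bytes: K' = 02 fc 00 00.
K' ⊕ ipad = 34 ca 36 36; K' ⊕ opad = 5e a0 5c 5c.
Inner hash: sum = 52+202+54+54+98+111+101+116 = 788 → 03 14.
Outer hash (recomputed tag): sum = 94+160+92+92+3+20 = 461 → 01 cd.
Recomputed tag = 01cd; claimed = 08cd → mismatch.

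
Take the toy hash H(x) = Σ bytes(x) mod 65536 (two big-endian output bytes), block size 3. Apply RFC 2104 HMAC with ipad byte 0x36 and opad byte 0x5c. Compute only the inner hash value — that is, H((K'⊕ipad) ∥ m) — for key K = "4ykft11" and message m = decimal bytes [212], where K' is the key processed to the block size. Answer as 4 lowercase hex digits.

Key "4ykft11" = 34 79 6b 66 74 31 31 is 7 bytes > B = 3, so hash it first: H(key) = 02 54, then zero-pad to 3 bytes: K' = 02 54 00.
K' ⊕ ipad = 34 62 36.
Inner input = 34 62 36 ∥ d4.
Inner hash: sum = 52+98+54+212 = 416 → 01 a0.

01a0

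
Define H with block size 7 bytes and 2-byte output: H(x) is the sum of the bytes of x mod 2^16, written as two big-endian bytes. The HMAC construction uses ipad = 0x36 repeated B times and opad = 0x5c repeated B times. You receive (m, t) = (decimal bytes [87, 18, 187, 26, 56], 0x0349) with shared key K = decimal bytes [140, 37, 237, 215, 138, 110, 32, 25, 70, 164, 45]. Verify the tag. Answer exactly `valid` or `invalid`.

valid

Key decimal bytes [140, 37, 237, 215, 138, 110, 32, 25, 70, 164, 45] = 8c 25 ed d7 8a 6e 20 19 46 a4 2d is 11 bytes > B = 7, so hash it first: H(key) = 04 bd, then zero-pad to 7 bytes: K' = 04 bd 00 00 00 00 00.
K' ⊕ ipad = 32 8b 36 36 36 36 36; K' ⊕ opad = 58 e1 5c 5c 5c 5c 5c.
Inner hash: sum = 50+139+54+54+54+54+54+87+18+187+26+56 = 833 → 03 41.
Outer hash (recomputed tag): sum = 88+225+92+92+92+92+92+3+65 = 841 → 03 49.
Recomputed tag = 0349; claimed = 0349 → match.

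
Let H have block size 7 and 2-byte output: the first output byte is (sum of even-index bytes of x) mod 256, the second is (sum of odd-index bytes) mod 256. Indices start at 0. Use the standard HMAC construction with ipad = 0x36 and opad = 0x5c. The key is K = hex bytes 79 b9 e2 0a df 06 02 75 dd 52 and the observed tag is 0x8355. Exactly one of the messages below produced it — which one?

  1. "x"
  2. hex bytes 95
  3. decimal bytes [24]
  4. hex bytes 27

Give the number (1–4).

Key hex bytes 79 b9 e2 0a df 06 02 75 dd 52 is 10 bytes > B = 7, so hash it first: H(key) = 19 90, then zero-pad to 7 bytes: K' = 19 90 00 00 00 00 00.
K' ⊕ ipad = 2f a6 36 36 36 36 36; K' ⊕ opad = 45 cc 5c 5c 5c 5c 5c.
m1: inner = H(2f a6 36 36 36 36 36 78) = d1 8a; tag = H(45 cc 5c 5c 5c 5c 5c d1 8a) = e355
m2: inner = H(2f a6 36 36 36 36 36 95) = d1 a7; tag = H(45 cc 5c 5c 5c 5c 5c d1 a7) = 0055
m3: inner = H(2f a6 36 36 36 36 36 18) = d1 2a; tag = H(45 cc 5c 5c 5c 5c 5c d1 2a) = 8355 ← matches
m4: inner = H(2f a6 36 36 36 36 36 27) = d1 39; tag = H(45 cc 5c 5c 5c 5c 5c d1 39) = 9255

3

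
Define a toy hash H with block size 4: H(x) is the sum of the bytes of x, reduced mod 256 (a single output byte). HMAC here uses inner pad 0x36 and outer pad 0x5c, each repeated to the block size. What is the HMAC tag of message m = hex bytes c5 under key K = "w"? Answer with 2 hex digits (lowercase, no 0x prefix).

e7

Key "w" = 77 is 1 byte ≤ B = 4; zero-pad to 4 bytes: K' = 77 00 00 00.
K' ⊕ ipad = 41 36 36 36.  K' ⊕ opad = 2b 5c 5c 5c.
Inner input = (K'⊕ipad) ∥ m = 41 36 36 36 ∥ c5.
Inner hash: sum = 65+54+54+54+197 = 424; mod 256 = 168 → a8.
Outer input = (K'⊕opad) ∥ inner = 2b 5c 5c 5c ∥ a8.
Outer hash (tag): sum = 43+92+92+92+168 = 487; mod 256 = 231 → e7.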